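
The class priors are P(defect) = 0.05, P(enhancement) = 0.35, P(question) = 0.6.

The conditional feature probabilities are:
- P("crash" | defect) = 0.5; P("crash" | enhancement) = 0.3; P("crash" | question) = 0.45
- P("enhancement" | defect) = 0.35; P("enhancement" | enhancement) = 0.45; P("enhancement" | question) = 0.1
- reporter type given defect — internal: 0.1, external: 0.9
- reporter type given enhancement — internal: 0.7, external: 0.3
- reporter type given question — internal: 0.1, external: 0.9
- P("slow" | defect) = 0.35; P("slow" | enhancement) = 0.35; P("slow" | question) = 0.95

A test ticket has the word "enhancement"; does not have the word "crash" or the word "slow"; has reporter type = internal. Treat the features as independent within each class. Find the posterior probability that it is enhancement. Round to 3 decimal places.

0.986

defect: 0.05 × (1−0.5) × 0.35 × 0.1 × (1−0.35) = 0.00056875
enhancement: 0.35 × (1−0.3) × 0.45 × 0.7 × (1−0.35) = 0.05016375
question: 0.6 × (1−0.45) × 0.1 × 0.1 × (1−0.95) = 0.000165
P(enhancement | x) = 0.05016375 / 0.0508975 ≈ 0.986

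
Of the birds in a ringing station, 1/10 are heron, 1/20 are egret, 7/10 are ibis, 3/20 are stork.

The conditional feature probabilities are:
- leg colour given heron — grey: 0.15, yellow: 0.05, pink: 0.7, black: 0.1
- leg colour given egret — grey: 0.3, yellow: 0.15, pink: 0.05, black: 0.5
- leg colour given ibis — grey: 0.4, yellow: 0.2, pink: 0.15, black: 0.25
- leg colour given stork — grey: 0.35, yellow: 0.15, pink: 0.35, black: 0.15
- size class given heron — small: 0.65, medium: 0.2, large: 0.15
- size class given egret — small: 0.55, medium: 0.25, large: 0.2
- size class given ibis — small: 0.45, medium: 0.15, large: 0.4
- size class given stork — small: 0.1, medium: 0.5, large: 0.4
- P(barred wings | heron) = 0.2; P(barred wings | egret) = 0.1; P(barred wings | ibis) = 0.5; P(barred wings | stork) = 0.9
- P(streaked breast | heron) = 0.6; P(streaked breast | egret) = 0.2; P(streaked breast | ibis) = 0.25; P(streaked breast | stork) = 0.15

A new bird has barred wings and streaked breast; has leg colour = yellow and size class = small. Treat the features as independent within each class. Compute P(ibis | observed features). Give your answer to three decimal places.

heron: 0.1 × 0.05 × 0.65 × 0.2 × 0.6 = 0.00039
egret: 0.05 × 0.15 × 0.55 × 0.1 × 0.2 = 0.0000825
ibis: 0.7 × 0.2 × 0.45 × 0.5 × 0.25 = 0.007875
stork: 0.15 × 0.15 × 0.1 × 0.9 × 0.15 = 0.00030375
P(ibis | x) = 0.007875 / 0.00865125 ≈ 0.910

0.910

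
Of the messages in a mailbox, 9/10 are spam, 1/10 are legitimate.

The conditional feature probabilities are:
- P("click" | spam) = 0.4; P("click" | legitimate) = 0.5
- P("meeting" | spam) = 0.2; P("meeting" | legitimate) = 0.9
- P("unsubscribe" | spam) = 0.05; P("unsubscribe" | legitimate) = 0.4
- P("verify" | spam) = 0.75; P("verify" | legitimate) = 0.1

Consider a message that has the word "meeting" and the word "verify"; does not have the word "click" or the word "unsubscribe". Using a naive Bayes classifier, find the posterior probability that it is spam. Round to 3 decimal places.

spam: 0.9 × (1−0.4) × 0.2 × (1−0.05) × 0.75 = 0.07695
legitimate: 0.1 × (1−0.5) × 0.9 × (1−0.4) × 0.1 = 0.0027
P(spam | x) = 0.07695 / 0.07965 ≈ 0.966

0.966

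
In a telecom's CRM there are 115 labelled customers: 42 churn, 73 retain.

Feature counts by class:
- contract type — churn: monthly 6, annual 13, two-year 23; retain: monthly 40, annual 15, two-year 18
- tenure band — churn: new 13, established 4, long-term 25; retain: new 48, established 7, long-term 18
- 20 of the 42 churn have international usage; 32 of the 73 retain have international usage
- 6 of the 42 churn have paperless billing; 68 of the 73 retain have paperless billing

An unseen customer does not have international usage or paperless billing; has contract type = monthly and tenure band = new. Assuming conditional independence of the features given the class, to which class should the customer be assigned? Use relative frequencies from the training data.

retain

churn: (42/115) × (6/42) × (13/42) × (22/42) × (36/42) ≈ 0.0072506
retain: (73/115) × (40/73) × (48/73) × (41/73) × (5/73) ≈ 0.0087981
Highest score → retain.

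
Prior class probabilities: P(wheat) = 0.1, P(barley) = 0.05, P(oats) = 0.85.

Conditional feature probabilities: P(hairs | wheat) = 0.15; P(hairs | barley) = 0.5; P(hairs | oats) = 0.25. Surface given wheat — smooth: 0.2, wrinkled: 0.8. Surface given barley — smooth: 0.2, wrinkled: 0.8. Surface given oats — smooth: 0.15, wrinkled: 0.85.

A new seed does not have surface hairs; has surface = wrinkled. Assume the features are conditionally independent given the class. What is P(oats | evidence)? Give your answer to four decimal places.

wheat: 0.1 × (1−0.15) × 0.8 = 0.068
barley: 0.05 × (1−0.5) × 0.8 = 0.02
oats: 0.85 × (1−0.25) × 0.85 = 0.541875
P(oats | x) = 0.541875 / 0.629875 ≈ 0.8603

0.8603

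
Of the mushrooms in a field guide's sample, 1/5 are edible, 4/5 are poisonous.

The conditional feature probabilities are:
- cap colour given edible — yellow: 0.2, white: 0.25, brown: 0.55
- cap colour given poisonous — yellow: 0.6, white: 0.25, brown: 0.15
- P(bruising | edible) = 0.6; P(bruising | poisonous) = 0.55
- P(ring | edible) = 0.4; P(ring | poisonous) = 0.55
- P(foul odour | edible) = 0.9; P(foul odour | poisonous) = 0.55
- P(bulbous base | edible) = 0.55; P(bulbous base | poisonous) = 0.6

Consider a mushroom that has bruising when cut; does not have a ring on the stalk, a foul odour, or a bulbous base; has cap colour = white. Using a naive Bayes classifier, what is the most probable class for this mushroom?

poisonous

edible: 0.2 × 0.25 × 0.6 × (1−0.4) × (1−0.9) × (1−0.55) = 0.00081
poisonous: 0.8 × 0.25 × 0.55 × (1−0.55) × (1−0.55) × (1−0.6) = 0.00891
Highest score → poisonous.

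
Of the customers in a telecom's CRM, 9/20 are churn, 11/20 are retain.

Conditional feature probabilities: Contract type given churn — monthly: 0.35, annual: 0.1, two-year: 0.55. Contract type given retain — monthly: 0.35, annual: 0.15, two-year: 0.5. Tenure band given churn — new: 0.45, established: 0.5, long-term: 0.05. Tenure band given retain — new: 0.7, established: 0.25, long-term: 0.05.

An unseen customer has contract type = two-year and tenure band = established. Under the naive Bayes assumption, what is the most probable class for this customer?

churn: 0.45 × 0.55 × 0.5 = 0.12375
retain: 0.55 × 0.5 × 0.25 = 0.06875
Highest score → churn.

churn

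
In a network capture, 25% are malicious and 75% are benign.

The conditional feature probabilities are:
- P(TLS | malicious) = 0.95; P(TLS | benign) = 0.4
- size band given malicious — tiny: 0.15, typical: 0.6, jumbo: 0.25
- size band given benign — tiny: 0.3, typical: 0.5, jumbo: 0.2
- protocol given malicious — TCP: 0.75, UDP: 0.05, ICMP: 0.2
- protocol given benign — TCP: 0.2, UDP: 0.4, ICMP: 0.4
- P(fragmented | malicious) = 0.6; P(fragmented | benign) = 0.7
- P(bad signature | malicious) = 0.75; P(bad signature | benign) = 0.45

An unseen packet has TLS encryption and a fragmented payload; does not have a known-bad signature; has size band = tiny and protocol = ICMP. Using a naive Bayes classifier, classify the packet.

malicious: 0.25 × 0.95 × 0.15 × 0.2 × 0.6 × (1−0.75) = 0.00106875
benign: 0.75 × 0.4 × 0.3 × 0.4 × 0.7 × (1−0.45) = 0.01386
Highest score → benign.

benign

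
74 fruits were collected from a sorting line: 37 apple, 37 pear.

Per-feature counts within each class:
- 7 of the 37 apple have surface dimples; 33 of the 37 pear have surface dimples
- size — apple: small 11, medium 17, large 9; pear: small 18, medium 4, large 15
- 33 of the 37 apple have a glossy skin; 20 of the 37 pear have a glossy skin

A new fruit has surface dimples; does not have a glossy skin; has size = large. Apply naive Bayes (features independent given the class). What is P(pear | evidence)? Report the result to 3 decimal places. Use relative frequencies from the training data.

apple: (37/74) × (7/37) × (9/37) × (4/37) ≈ 0.00248751
pear: (37/74) × (33/37) × (15/37) × (17/37) ≈ 0.0830652
P(pear | x) = 0.0830652 / 0.08555271 ≈ 0.971

0.971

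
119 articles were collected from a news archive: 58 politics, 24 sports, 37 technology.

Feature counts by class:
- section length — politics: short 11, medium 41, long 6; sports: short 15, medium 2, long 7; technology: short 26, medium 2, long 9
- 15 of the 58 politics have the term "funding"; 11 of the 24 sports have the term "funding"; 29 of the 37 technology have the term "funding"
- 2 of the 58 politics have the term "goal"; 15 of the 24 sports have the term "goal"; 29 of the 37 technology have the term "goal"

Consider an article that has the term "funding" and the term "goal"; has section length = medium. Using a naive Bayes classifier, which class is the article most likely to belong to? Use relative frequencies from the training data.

technology

politics: (58/119) × (41/58) × (15/58) × (2/58) ≈ 0.00307257
sports: (24/119) × (2/24) × (11/24) × (15/24) ≈ 0.00481443
technology: (37/119) × (2/37) × (29/37) × (29/37) ≈ 0.0103247
Highest score → technology.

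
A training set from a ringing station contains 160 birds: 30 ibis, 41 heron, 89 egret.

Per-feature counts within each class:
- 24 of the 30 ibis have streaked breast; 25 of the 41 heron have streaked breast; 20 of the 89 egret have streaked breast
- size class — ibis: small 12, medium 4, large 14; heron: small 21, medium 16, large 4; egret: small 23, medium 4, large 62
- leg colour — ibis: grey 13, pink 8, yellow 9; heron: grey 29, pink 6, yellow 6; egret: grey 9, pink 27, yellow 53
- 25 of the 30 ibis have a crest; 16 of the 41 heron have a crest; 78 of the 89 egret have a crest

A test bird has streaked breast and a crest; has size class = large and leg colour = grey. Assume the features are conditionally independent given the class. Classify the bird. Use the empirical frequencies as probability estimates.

ibis: (30/160) × (24/30) × (14/30) × (13/30) × (25/30) ≈ 0.0252778
heron: (41/160) × (25/41) × (4/41) × (29/41) × (16/41) ≈ 0.00420772
egret: (89/160) × (20/89) × (62/89) × (9/89) × (78/89) ≈ 0.00771736
Highest score → ibis.

ibis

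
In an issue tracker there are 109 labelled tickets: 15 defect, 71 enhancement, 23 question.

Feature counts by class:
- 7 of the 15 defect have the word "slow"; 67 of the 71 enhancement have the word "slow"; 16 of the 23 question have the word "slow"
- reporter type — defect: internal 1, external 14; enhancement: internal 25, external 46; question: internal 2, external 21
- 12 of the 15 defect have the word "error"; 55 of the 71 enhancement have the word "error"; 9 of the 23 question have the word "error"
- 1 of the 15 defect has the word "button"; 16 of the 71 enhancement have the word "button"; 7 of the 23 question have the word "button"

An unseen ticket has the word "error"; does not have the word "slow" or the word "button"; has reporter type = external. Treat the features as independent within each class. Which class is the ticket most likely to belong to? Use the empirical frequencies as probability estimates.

defect: (15/109) × (8/15) × (14/15) × (12/15) × (14/15) ≈ 0.0511478
enhancement: (71/109) × (4/71) × (46/71) × (55/71) × (55/71) ≈ 0.0142673
question: (23/109) × (7/23) × (21/23) × (9/23) × (16/23) ≈ 0.0159614
Highest score → defect.

defect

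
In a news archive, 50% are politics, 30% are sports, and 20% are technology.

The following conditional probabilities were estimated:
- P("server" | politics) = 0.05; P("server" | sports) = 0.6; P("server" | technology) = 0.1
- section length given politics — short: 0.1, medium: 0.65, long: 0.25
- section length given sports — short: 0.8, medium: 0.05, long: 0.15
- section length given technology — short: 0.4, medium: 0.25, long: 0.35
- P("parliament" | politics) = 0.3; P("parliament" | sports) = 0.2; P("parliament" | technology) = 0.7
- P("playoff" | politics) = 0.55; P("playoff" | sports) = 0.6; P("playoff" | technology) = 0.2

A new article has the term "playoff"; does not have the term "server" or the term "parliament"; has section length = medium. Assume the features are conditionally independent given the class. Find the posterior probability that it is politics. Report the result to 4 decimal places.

0.9552

politics: 0.5 × (1−0.05) × 0.65 × (1−0.3) × 0.55 = 0.11886875
sports: 0.3 × (1−0.6) × 0.05 × (1−0.2) × 0.6 = 0.00288
technology: 0.2 × (1−0.1) × 0.25 × (1−0.7) × 0.2 = 0.0027
P(politics | x) = 0.11886875 / 0.12444875 ≈ 0.9552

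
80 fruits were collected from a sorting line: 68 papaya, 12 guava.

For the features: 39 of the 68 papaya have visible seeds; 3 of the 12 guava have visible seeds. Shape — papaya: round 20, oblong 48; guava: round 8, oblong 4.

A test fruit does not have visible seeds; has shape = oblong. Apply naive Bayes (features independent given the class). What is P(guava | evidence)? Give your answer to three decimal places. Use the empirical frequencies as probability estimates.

0.128

papaya: (68/80) × (29/68) × (48/68) ≈ 0.255882
guava: (12/80) × (9/12) × (4/12) = 0.0375
P(guava | x) = 0.0375 / 0.293382 ≈ 0.128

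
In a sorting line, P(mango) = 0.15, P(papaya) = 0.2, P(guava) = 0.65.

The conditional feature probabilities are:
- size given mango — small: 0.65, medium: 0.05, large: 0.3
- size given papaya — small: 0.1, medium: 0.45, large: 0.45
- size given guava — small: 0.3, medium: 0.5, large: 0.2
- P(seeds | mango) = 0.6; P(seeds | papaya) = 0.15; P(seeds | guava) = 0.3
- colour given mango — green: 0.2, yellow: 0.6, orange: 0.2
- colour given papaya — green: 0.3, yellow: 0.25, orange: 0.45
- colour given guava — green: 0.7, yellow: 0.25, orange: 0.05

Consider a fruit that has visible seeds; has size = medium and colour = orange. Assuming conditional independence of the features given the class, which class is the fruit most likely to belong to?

papaya

mango: 0.15 × 0.05 × 0.6 × 0.2 = 0.0009
papaya: 0.2 × 0.45 × 0.15 × 0.45 = 0.006075
guava: 0.65 × 0.5 × 0.3 × 0.05 = 0.004875
Highest score → papaya.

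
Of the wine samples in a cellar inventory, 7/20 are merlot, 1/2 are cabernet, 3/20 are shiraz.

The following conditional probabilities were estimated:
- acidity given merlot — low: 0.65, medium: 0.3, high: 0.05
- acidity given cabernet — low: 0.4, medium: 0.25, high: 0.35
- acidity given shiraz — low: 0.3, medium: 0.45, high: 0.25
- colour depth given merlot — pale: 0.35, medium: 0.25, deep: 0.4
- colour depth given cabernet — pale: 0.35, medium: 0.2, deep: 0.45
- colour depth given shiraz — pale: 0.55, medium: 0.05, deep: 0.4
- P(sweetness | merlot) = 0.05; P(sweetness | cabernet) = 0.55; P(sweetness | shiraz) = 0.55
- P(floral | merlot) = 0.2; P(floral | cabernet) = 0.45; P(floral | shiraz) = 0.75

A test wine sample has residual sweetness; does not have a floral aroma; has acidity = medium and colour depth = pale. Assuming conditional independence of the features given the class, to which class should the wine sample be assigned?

cabernet

merlot: 0.35 × 0.3 × 0.35 × 0.05 × (1−0.2) = 0.00147
cabernet: 0.5 × 0.25 × 0.35 × 0.55 × (1−0.45) = 0.013234375
shiraz: 0.15 × 0.45 × 0.55 × 0.55 × (1−0.75) = 0.0051046875
Highest score → cabernet.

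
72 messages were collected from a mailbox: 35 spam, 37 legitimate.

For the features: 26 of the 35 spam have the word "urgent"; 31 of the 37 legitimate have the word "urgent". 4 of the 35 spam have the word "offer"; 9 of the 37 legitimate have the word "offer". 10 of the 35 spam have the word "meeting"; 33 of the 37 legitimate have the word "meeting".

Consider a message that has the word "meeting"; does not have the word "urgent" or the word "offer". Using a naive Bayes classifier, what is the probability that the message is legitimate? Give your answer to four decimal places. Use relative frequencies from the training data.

spam: (35/72) × (9/35) × (31/35) × (10/35) ≈ 0.0316327
legitimate: (37/72) × (6/37) × (28/37) × (33/37) ≈ 0.0562454
P(legitimate | x) = 0.0562454 / 0.0878781 ≈ 0.6400

0.6400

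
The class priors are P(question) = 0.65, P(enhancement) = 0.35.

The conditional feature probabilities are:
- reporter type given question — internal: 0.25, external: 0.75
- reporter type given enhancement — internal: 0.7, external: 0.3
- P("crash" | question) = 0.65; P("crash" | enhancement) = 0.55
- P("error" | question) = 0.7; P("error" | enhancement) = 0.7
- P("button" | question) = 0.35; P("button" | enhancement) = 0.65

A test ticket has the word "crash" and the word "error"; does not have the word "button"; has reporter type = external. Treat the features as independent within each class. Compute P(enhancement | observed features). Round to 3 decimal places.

question: 0.65 × 0.75 × 0.65 × 0.7 × (1−0.35) = 0.144178125
enhancement: 0.35 × 0.3 × 0.55 × 0.7 × (1−0.65) = 0.01414875
P(enhancement | x) = 0.01414875 / 0.158326875 ≈ 0.089

0.089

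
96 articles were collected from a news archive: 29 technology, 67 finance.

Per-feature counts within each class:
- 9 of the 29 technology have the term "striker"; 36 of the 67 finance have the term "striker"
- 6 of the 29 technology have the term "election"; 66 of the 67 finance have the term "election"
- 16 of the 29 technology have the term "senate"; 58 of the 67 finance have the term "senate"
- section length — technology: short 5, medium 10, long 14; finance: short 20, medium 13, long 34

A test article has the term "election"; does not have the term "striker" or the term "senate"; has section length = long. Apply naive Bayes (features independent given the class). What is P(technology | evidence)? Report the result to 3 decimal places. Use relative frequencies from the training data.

0.301

technology: (29/96) × (20/29) × (6/29) × (13/29) × (14/29) ≈ 0.00932798
finance: (67/96) × (31/67) × (66/67) × (9/67) × (34/67) ≈ 0.0216836
P(technology | x) = 0.00932798 / 0.03101158 ≈ 0.301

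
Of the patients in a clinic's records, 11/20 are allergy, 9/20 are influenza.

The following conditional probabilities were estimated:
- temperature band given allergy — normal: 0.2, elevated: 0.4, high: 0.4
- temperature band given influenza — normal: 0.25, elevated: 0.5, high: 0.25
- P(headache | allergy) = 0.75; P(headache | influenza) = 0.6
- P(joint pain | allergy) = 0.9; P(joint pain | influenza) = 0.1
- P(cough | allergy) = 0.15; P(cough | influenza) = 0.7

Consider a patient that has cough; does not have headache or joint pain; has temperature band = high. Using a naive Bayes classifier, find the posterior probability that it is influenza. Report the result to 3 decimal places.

allergy: 0.55 × 0.4 × (1−0.75) × (1−0.9) × 0.15 = 0.000825
influenza: 0.45 × 0.25 × (1−0.6) × (1−0.1) × 0.7 = 0.02835
P(influenza | x) = 0.02835 / 0.029175 ≈ 0.972

0.972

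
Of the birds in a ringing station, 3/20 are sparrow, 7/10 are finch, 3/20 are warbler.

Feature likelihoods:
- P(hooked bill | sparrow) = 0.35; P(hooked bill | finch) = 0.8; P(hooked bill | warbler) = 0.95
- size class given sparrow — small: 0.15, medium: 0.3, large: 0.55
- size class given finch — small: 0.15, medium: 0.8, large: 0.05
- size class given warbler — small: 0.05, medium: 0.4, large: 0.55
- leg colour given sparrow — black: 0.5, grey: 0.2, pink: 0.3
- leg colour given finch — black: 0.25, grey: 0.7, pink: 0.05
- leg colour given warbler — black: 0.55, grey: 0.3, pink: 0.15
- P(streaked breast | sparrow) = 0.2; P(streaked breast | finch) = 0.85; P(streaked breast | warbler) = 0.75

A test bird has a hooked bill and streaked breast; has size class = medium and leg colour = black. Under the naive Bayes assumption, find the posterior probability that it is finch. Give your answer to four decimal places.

sparrow: 0.15 × 0.35 × 0.3 × 0.5 × 0.2 = 0.001575
finch: 0.7 × 0.8 × 0.8 × 0.25 × 0.85 = 0.0952
warbler: 0.15 × 0.95 × 0.4 × 0.55 × 0.75 = 0.0235125
P(finch | x) = 0.0952 / 0.1202875 ≈ 0.7914

0.7914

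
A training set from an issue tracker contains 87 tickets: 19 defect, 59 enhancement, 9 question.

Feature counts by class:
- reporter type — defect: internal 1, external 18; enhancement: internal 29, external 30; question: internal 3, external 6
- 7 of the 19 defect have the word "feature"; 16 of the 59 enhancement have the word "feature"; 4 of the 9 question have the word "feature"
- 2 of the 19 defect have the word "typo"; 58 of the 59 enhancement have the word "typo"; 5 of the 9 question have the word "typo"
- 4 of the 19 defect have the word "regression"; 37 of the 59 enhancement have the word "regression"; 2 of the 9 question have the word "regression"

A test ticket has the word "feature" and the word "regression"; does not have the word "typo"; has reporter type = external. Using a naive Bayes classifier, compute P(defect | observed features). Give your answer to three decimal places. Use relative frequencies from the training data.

0.781

defect: (19/87) × (18/19) × (7/19) × (17/19) × (4/19) ≈ 0.0143582
enhancement: (59/87) × (30/59) × (16/59) × (1/59) × (37/59) ≈ 0.000993957
question: (9/87) × (6/9) × (4/9) × (4/9) × (2/9) ≈ 0.00302729
P(defect | x) = 0.0143582 / 0.018379447 ≈ 0.781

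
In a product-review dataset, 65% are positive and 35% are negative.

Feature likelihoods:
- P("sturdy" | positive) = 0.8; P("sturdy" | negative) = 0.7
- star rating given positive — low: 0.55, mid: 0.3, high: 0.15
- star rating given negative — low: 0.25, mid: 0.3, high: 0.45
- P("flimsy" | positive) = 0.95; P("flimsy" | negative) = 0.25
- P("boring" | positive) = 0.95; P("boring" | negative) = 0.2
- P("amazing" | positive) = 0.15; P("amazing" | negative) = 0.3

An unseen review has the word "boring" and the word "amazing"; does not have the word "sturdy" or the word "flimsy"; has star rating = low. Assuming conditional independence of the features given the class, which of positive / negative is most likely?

positive: 0.65 × (1−0.8) × 0.55 × (1−0.95) × 0.95 × 0.15 = 0.0005094375
negative: 0.35 × (1−0.7) × 0.25 × (1−0.25) × 0.2 × 0.3 = 0.00118125
Highest score → negative.

negative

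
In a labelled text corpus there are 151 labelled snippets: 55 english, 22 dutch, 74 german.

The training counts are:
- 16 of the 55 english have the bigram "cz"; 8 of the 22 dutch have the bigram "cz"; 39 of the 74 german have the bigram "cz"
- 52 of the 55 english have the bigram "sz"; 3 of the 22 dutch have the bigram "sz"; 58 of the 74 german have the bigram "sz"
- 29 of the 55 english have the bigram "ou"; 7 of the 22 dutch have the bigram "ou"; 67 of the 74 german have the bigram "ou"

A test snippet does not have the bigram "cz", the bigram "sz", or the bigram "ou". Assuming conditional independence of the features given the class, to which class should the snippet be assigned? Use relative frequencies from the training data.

english: (55/151) × (39/55) × (3/55) × (26/55) ≈ 0.00665973
dutch: (22/151) × (14/22) × (19/22) × (15/22) ≈ 0.0545947
german: (74/151) × (35/74) × (16/74) × (7/74) ≈ 0.00474074
Highest score → dutch.

dutch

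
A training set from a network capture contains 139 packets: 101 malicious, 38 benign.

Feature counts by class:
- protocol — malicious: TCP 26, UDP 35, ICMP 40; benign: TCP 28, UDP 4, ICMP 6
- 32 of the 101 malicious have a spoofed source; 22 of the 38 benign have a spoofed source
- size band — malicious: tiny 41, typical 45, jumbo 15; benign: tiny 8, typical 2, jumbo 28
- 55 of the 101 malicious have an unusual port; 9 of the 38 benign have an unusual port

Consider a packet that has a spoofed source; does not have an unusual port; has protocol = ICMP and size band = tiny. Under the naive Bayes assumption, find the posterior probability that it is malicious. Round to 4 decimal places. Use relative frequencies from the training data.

malicious: (101/139) × (40/101) × (32/101) × (41/101) × (46/101) ≈ 0.0168567
benign: (38/139) × (6/38) × (22/38) × (8/38) × (29/38) ≈ 0.0040151
P(malicious | x) = 0.0168567 / 0.0208718 ≈ 0.8076

0.8076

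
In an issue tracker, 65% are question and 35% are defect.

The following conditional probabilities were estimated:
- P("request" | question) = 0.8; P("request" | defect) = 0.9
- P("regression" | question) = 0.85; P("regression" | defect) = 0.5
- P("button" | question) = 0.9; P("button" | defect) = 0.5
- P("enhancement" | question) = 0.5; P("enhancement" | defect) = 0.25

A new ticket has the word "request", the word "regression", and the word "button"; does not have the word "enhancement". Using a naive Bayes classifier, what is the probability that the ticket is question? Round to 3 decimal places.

0.771

question: 0.65 × 0.8 × 0.85 × 0.9 × (1−0.5) = 0.1989
defect: 0.35 × 0.9 × 0.5 × 0.5 × (1−0.25) = 0.0590625
P(question | x) = 0.1989 / 0.2579625 ≈ 0.771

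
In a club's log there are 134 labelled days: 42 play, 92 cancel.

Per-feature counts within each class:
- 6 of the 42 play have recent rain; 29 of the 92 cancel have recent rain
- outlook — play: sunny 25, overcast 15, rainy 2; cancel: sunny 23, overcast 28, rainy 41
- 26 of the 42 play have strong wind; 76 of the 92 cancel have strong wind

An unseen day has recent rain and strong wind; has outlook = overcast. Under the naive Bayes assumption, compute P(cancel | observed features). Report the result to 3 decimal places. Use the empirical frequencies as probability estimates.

0.846

play: (42/134) × (6/42) × (15/42) × (26/42) ≈ 0.00989948
cancel: (92/134) × (29/92) × (28/92) × (76/92) ≈ 0.0544113
P(cancel | x) = 0.0544113 / 0.06431078 ≈ 0.846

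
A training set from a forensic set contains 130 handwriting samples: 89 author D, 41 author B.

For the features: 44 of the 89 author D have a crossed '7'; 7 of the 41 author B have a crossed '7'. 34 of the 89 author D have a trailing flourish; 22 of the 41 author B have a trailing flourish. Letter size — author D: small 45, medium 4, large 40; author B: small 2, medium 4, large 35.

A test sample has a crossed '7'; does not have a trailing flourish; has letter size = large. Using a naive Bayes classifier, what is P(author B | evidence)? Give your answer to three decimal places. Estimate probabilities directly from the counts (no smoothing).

author D: (89/130) × (44/89) × (55/89) × (40/89) ≈ 0.0940052
author B: (41/130) × (7/41) × (19/41) × (35/41) ≈ 0.0213014
P(author B | x) = 0.0213014 / 0.1153066 ≈ 0.185

0.185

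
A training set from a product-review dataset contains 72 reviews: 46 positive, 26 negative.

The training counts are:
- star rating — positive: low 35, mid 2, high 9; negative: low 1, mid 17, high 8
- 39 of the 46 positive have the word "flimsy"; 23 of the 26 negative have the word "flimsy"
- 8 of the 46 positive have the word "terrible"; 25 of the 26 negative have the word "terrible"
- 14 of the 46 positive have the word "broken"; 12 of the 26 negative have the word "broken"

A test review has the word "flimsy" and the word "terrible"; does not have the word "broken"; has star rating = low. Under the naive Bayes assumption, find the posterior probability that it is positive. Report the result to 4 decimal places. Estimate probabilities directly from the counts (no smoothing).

positive: (46/72) × (35/46) × (39/46) × (8/46) × (32/46) ≈ 0.0498616
negative: (26/72) × (1/26) × (23/26) × (25/26) × (14/26) ≈ 0.00636126
P(positive | x) = 0.0498616 / 0.05622286 ≈ 0.8869

0.8869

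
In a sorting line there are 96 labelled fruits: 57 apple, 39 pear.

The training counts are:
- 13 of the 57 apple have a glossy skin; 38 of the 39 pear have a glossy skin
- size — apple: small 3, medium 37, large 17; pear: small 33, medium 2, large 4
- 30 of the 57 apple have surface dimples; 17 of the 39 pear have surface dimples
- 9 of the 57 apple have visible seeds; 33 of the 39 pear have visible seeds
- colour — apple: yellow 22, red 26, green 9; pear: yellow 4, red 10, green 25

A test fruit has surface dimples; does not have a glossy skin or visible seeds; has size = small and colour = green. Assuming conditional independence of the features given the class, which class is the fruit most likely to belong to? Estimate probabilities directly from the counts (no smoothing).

apple: (57/96) × (44/57) × (3/57) × (30/57) × (48/57) × (9/57) ≈ 0.00168814
pear: (39/96) × (1/39) × (33/39) × (17/39) × (6/39) × (25/39) ≈ 0.0003789
Highest score → apple.

apple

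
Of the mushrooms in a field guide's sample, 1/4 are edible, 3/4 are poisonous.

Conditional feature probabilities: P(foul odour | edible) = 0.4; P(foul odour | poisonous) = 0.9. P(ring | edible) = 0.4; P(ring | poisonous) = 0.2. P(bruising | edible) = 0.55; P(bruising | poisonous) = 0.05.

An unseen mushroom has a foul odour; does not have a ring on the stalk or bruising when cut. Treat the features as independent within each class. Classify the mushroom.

poisonous

edible: 0.25 × 0.4 × (1−0.4) × (1−0.55) = 0.027
poisonous: 0.75 × 0.9 × (1−0.2) × (1−0.05) = 0.513
Highest score → poisonous.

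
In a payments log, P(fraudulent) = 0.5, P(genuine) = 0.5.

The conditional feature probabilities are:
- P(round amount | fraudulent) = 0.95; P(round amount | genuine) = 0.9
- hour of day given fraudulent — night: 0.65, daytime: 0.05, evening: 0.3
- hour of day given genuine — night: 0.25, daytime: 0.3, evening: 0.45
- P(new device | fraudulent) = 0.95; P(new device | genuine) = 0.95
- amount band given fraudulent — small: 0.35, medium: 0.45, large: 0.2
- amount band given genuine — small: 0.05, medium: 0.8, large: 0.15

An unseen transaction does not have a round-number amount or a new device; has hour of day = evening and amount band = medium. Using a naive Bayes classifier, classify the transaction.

genuine

fraudulent: 0.5 × (1−0.95) × 0.3 × (1−0.95) × 0.45 = 0.00016875
genuine: 0.5 × (1−0.9) × 0.45 × (1−0.95) × 0.8 = 0.0009
Highest score → genuine.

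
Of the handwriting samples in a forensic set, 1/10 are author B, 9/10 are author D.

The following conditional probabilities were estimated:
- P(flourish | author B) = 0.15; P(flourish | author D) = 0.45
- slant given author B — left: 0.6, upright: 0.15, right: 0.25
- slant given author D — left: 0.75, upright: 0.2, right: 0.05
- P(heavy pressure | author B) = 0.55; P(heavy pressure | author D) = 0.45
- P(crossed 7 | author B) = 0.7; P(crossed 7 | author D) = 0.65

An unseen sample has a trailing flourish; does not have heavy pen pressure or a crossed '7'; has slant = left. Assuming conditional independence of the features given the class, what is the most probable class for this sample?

author B: 0.1 × 0.15 × 0.6 × (1−0.55) × (1−0.7) = 0.001215
author D: 0.9 × 0.45 × 0.75 × (1−0.45) × (1−0.65) = 0.058471875
Highest score → author D.

author D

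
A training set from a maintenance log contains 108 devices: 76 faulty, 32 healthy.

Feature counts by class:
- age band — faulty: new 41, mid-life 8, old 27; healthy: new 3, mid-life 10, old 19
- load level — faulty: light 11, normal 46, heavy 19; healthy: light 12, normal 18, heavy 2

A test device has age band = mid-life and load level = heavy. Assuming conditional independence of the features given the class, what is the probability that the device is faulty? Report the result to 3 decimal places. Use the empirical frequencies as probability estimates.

faulty: (76/108) × (8/76) × (19/76) ≈ 0.0185185
healthy: (32/108) × (10/32) × (2/32) ≈ 0.00578704
P(faulty | x) = 0.0185185 / 0.02430554 ≈ 0.762

0.762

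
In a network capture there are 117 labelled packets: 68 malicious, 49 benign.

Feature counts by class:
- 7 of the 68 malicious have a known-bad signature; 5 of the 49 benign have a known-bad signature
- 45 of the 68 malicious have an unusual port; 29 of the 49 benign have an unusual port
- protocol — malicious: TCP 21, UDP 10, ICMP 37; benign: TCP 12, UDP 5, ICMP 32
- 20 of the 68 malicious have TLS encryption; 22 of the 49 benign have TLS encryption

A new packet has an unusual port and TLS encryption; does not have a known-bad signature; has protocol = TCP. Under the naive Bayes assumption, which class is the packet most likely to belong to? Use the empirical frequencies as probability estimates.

malicious: (68/117) × (61/68) × (45/68) × (21/68) × (20/68) ≈ 0.0313386
benign: (49/117) × (44/49) × (29/49) × (12/49) × (22/49) ≈ 0.0244726
Highest score → malicious.

malicious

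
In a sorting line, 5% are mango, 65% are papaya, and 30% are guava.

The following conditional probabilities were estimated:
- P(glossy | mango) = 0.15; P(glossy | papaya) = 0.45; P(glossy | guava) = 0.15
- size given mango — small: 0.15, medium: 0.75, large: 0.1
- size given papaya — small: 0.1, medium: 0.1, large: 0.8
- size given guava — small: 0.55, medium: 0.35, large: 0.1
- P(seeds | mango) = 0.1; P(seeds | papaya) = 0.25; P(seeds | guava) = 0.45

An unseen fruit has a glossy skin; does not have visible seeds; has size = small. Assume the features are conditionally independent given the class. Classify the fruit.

papaya

mango: 0.05 × 0.15 × 0.15 × (1−0.1) = 0.0010125
papaya: 0.65 × 0.45 × 0.1 × (1−0.25) = 0.0219375
guava: 0.3 × 0.15 × 0.55 × (1−0.45) = 0.0136125
Highest score → papaya.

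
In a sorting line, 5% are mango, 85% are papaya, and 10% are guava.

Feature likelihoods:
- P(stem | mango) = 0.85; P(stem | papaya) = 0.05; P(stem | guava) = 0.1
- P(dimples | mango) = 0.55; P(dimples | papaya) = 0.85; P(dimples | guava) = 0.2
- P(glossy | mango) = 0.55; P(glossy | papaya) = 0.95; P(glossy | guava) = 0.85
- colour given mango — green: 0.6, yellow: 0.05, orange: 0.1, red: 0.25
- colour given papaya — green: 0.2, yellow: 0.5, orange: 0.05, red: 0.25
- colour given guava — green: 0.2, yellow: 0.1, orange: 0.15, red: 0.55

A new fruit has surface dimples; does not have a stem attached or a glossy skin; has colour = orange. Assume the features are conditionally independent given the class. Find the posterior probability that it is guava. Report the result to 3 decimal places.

mango: 0.05 × (1−0.85) × 0.55 × (1−0.55) × 0.1 = 0.000185625
papaya: 0.85 × (1−0.05) × 0.85 × (1−0.95) × 0.05 = 0.0017159375
guava: 0.1 × (1−0.1) × 0.2 × (1−0.85) × 0.15 = 0.000405
P(guava | x) = 0.000405 / 0.0023065625 ≈ 0.176

0.176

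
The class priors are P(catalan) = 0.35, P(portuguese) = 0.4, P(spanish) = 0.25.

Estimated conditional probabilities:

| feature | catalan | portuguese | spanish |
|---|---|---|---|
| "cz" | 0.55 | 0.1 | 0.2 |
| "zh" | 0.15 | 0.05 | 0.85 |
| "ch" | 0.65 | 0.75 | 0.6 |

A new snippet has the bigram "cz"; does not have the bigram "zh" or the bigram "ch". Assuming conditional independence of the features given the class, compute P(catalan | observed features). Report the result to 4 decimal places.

catalan: 0.35 × 0.55 × (1−0.15) × (1−0.65) = 0.05726875
portuguese: 0.4 × 0.1 × (1−0.05) × (1−0.75) = 0.0095
spanish: 0.25 × 0.2 × (1−0.85) × (1−0.6) = 0.003
P(catalan | x) = 0.05726875 / 0.06976875 ≈ 0.8208

0.8208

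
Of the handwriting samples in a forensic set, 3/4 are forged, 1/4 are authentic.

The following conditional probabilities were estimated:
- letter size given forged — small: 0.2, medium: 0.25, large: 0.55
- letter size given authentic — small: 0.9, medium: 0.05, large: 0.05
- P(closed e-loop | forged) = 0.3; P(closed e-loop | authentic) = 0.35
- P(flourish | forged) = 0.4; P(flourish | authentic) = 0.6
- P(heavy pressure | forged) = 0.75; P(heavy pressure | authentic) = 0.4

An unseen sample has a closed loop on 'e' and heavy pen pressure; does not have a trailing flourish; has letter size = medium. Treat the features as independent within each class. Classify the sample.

forged: 0.75 × 0.25 × 0.3 × (1−0.4) × 0.75 = 0.0253125
authentic: 0.25 × 0.05 × 0.35 × (1−0.6) × 0.4 = 0.0007
Highest score → forged.

forged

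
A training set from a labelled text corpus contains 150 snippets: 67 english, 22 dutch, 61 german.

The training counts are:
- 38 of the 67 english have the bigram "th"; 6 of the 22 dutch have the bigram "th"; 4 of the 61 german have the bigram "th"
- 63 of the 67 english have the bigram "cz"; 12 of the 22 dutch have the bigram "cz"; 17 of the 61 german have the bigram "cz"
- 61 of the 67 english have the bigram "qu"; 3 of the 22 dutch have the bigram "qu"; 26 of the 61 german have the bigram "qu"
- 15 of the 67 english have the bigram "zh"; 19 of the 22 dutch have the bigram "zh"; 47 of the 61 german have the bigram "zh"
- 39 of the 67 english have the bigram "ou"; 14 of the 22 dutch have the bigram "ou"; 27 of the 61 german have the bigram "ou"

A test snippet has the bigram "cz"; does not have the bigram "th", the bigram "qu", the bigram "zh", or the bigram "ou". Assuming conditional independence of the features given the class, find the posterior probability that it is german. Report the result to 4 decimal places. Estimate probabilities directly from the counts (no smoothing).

0.5000

english: (67/150) × (29/67) × (63/67) × (6/67) × (52/67) × (28/67) ≈ 0.00528033
dutch: (22/150) × (16/22) × (12/22) × (19/22) × (3/22) × (8/22) ≈ 0.00249163
german: (61/150) × (57/61) × (17/61) × (35/61) × (14/61) × (34/61) ≈ 0.00777299
P(german | x) = 0.00777299 / 0.01554495 ≈ 0.5000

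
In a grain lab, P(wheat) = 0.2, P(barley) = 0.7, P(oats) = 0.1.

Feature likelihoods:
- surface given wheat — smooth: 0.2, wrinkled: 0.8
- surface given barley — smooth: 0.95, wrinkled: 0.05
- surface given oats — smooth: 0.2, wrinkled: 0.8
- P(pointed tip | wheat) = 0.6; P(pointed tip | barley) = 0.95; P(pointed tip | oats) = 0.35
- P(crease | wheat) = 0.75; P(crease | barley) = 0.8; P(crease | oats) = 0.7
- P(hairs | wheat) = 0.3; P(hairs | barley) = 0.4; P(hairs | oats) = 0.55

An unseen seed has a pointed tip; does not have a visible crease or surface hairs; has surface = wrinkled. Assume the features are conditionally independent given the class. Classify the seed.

wheat

wheat: 0.2 × 0.8 × 0.6 × (1−0.75) × (1−0.3) = 0.0168
barley: 0.7 × 0.05 × 0.95 × (1−0.8) × (1−0.4) = 0.00399
oats: 0.1 × 0.8 × 0.35 × (1−0.7) × (1−0.55) = 0.00378
Highest score → wheat.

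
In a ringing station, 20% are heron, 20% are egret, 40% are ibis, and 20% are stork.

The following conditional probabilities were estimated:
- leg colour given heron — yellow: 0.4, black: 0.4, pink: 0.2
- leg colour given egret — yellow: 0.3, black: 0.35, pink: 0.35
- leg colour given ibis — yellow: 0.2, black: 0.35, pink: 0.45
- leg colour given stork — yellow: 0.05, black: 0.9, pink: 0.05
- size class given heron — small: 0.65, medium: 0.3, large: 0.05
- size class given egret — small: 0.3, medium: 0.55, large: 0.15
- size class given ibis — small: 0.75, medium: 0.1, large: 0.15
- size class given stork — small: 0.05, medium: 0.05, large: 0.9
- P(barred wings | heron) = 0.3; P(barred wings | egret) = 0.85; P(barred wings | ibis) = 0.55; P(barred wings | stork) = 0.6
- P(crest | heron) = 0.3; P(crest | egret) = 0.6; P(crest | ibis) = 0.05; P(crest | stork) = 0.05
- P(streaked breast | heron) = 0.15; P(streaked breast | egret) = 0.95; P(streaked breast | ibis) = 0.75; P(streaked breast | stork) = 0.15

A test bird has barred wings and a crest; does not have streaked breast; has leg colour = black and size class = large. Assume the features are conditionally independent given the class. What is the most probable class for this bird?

stork

heron: 0.2 × 0.4 × 0.05 × 0.3 × 0.3 × (1−0.15) = 0.000306
egret: 0.2 × 0.35 × 0.15 × 0.85 × 0.6 × (1−0.95) = 0.00026775
ibis: 0.4 × 0.35 × 0.15 × 0.55 × 0.05 × (1−0.75) = 0.000144375
stork: 0.2 × 0.9 × 0.9 × 0.6 × 0.05 × (1−0.15) = 0.004131
Highest score → stork.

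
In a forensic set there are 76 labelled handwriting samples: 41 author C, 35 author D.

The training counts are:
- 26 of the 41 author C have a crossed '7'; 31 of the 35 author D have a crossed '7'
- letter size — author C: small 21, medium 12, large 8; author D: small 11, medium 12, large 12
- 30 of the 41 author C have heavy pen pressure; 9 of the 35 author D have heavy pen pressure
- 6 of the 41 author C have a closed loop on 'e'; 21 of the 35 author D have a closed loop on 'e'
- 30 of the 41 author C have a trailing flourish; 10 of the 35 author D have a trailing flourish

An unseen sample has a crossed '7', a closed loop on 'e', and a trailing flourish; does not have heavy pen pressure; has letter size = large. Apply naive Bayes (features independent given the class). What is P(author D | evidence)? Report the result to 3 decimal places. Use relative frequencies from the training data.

author C: (41/76) × (26/41) × (8/41) × (11/41) × (6/41) × (30/41) ≈ 0.00191769
author D: (35/76) × (31/35) × (12/35) × (26/35) × (21/35) × (10/35) ≈ 0.0178094
P(author D | x) = 0.0178094 / 0.01972709 ≈ 0.903

0.903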